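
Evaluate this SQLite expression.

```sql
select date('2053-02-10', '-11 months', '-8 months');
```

Adding -11 months to 2053-02-10 gives 2052-03-10.
Adding -8 months to 2052-03-10 gives 2051-07-10.

2051-07-10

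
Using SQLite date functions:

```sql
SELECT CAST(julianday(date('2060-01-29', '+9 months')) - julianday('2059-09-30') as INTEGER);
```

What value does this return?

Adding +9 months to 2060-01-29 gives 2060-10-29.
0 days remain in September 2059 after the 30th (30 − 30).
Full months from October 2059 through September 2060 contribute their day counts.
Then 29 days into October 2060.
Total: 0 + 31 + 30 + 31 + 31 + 29 + 31 + 30 + 31 + 30 + 31 + 31 + 30 + 29 = 395.

395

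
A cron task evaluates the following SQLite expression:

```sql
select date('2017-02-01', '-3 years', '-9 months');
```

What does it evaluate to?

2013-05-01

Adding -3 years to 2017-02-01 gives 2014-02-01.
Adding -9 months to 2014-02-01 gives 2013-05-01.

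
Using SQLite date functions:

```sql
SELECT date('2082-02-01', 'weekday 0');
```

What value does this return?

`weekday 0` advances to the next Sunday; 2082-02-01 is already a Sunday, so it stays at 2082-02-01.

2082-02-01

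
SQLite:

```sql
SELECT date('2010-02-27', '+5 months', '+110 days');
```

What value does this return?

Adding +5 months to 2010-02-27 gives 2010-07-27.
Applying '+110 days' to 2010-07-27: counting 110 days forward gives 2010-11-14.

2010-11-14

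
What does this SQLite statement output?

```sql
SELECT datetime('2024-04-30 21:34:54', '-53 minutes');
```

-53 minutes from 2024-04-30 21:34:54 is 2024-04-30 20:41:54.

2024-04-30 20:41:54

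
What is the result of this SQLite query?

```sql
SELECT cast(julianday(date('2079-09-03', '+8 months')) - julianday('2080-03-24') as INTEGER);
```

Adding +8 months to 2079-09-03 gives 2080-05-03.
7 days remain in March 2080 after the 24th (31 − 24).
April 2080: 30 days.
Then 3 days into May 2080.
Total: 7 + 30 + 3 = 40.

40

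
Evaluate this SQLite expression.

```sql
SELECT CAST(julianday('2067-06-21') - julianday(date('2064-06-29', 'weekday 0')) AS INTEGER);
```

`weekday 0` advances to the next Sunday; 2064-06-29 is already a Sunday, so it stays at 2064-06-29.
1 day remains in June 2064 after the 29th (30 − 29).
Full months from July 2064 through May 2067 contribute their day counts.
Then 21 days into June 2067.
Total: 1 + 31 + 31 + 30 + 31 + 30 + 31 + 31 + 28 + 31 + 30 + 31 + 30 + 31 + 31 + 30 + 31 + 30 + 31 + 31 + 28 + 31 + 30 + 31 + 30 + 31 + 31 + 30 + 31 + 30 + 31 + 31 + 28 + 31 + 30 + 31 + 21 = 1087.

1087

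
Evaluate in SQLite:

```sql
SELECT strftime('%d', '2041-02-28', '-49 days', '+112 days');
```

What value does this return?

First apply '-49 days', '+112 days': 2041-02-28 → 2041-05-02.
`%d` extracts the 2-digit day of month: 02.

02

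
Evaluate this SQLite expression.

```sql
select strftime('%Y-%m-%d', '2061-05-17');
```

2061-05-17

`%Y-%m-%d` extracts the ISO date: 2061-05-17.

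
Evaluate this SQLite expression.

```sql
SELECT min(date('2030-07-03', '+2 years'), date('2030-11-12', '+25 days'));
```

2030-12-07

date('2030-07-03', '+2 years') → 2032-07-03.
date('2030-11-12', '+25 days') → 2030-12-07.
Earlier of the two is 2030-12-07.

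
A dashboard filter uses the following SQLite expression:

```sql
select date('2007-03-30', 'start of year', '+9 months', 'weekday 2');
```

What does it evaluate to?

2007-10-02

`start of year` rewinds 2007-03-30 to 2007-01-01.
Adding +9 months to 2007-01-01 gives 2007-10-01.
`weekday 2` advances to the next Tuesday; 2007-10-01 is a Monday, so it moves forward to 2007-10-02.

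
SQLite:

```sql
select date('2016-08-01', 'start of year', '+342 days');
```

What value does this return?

2016-12-08

`start of year` rewinds 2016-08-01 to 2016-01-01.
Applying '+342 days' to 2016-01-01: counting 342 days forward gives 2016-12-08.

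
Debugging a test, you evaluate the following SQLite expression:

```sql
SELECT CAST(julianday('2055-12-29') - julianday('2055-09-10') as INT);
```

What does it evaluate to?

20 days remain in September 2055 after the 10th (30 − 10).
October 2055: 31 days.
November 2055: 30 days.
Then 29 days into December 2055.
Total: 20 + 31 + 30 + 29 = 110.

110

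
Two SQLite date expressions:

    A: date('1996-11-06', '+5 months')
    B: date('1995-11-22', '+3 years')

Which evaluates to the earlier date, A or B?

A = 1997-04-06.
B = 1998-11-22.
A is earlier.

A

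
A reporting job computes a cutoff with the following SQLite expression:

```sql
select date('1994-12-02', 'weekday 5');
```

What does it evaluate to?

`weekday 5` advances to the next Friday; 1994-12-02 is already a Friday, so it stays at 1994-12-02.

1994-12-02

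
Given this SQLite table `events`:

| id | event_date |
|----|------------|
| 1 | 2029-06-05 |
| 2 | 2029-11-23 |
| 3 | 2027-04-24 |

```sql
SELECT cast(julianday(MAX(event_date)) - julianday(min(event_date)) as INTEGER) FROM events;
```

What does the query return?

MIN = 2027-04-24, MAX = 2029-11-23.
6 days remain in April 2027 after the 24th (30 − 24).
Full months from May 2027 through October 2029 contribute their day counts.
Then 23 days into November 2029.
Total: 6 + 31 + 30 + 31 + 31 + 30 + 31 + 30 + 31 + 31 + 29 + 31 + 30 + 31 + 30 + 31 + 31 + 30 + 31 + 30 + 31 + 31 + 28 + 31 + 30 + 31 + 30 + 31 + 31 + 30 + 31 + 23 = 944.

944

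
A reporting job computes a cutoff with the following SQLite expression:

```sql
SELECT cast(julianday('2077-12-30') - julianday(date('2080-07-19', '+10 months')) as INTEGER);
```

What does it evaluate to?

Adding +10 months to 2080-07-19 gives 2081-05-19.
1 day remains in December 2077 after the 30th (31 − 30).
Full months from January 2078 through April 2081 contribute their day counts.
Then 19 days into May 2081.
Total: 1 + 31 + 28 + 31 + 30 + 31 + 30 + 31 + 31 + 30 + 31 + 30 + 31 + 31 + 28 + 31 + 30 + 31 + 30 + 31 + 31 + 30 + 31 + 30 + 31 + 31 + 29 + 31 + 30 + 31 + 30 + 31 + 31 + 30 + 31 + 30 + 31 + 31 + 28 + 31 + 30 + 19 = 1236.
The subtraction is earlier − later, so the result is −1236 → -1236.

-1236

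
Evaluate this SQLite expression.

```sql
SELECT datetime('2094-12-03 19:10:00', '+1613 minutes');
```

2094-12-04 22:03:00

1613 minutes = 26h 53m; +1613 minutes from 2094-12-03 19:10:00 is 2094-12-04 22:03:00 (crosses midnight).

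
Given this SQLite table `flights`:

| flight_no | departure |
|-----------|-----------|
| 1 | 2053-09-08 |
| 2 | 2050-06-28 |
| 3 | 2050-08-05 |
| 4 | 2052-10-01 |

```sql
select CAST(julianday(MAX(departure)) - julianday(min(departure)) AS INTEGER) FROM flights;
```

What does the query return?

1168

MIN = 2050-06-28, MAX = 2053-09-08.
2 days remain in June 2050 after the 28th (30 − 28).
Full months from July 2050 through August 2053 contribute their day counts.
Then 8 days into September 2053.
Total: 2 + 31 + 31 + 30 + 31 + 30 + 31 + 31 + 28 + 31 + 30 + 31 + 30 + 31 + 31 + 30 + 31 + 30 + 31 + 31 + 29 + 31 + 30 + 31 + 30 + 31 + 31 + 30 + 31 + 30 + 31 + 31 + 28 + 31 + 30 + 31 + 30 + 31 + 31 + 8 = 1168.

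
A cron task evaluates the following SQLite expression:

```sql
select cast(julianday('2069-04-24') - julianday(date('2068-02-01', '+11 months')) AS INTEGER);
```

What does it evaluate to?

Adding +11 months to 2068-02-01 gives 2069-01-01.
30 days remain in January 2069 after the 1st (31 − 1).
February 2069: 28 days.
March 2069: 31 days.
Then 24 days into April 2069.
Total: 30 + 28 + 31 + 24 = 113.

113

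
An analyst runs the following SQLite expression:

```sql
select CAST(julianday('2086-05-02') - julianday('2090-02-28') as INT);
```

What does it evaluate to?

-1398

29 days remain in May 2086 after the 2nd (31 − 2).
Full months from June 2086 through January 2090 contribute their day counts.
Then 28 days into February 2090.
Total: 29 + 30 + 31 + 31 + 30 + 31 + 30 + 31 + 31 + 28 + 31 + 30 + 31 + 30 + 31 + 31 + 30 + 31 + 30 + 31 + 31 + 29 + 31 + 30 + 31 + 30 + 31 + 31 + 30 + 31 + 30 + 31 + 31 + 28 + 31 + 30 + 31 + 30 + 31 + 31 + 30 + 31 + 30 + 31 + 31 + 28 = 1398.
The subtraction is earlier − later, so the result is −1398 → -1398.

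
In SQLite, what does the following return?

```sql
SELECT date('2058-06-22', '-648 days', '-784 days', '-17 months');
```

2053-02-21

Applying '-648 days' to 2058-06-22: counting 648 days back gives 2056-09-12.
Applying '-784 days' to 2056-09-12: counting 784 days back gives 2054-07-21.
Adding -17 months to 2054-07-21 gives 2053-02-21.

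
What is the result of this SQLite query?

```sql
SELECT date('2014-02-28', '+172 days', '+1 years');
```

Applying '+172 days' to 2014-02-28: counting 172 days forward gives 2014-08-19.
Adding +1 year to 2014-08-19 gives 2015-08-19.

2015-08-19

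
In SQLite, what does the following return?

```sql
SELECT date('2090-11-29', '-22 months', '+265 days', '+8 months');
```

Adding -22 months to 2090-11-29 gives 2089-01-29.
Applying '+265 days' to 2089-01-29: counting 265 days forward gives 2089-10-21.
Adding +8 months to 2089-10-21 gives 2090-06-21.

2090-06-21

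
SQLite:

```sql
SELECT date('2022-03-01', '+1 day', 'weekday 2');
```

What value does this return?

2022-03-08

Advancing 1 more day within March lands on 2022-03-02.
`weekday 2` advances to the next Tuesday; 2022-03-02 is a Wednesday, so it moves forward to 2022-03-08.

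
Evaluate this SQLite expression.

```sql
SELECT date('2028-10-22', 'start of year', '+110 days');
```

`start of year` rewinds 2028-10-22 to 2028-01-01.
Applying '+110 days' to 2028-01-01: counting 110 days forward gives 2028-04-20.

2028-04-20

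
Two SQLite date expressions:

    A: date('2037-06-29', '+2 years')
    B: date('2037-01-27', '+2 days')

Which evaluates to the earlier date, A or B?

A = 2039-06-29.
B = 2037-01-29.
B is earlier.

B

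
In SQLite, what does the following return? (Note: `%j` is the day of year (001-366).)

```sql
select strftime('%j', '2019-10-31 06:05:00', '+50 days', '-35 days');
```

First apply '+50 days', '-35 days': 2019-10-31 06:05:00 → 2019-11-15 06:05:00.
Day-of-year for 2019-11-15: days since 2019-01-01 inclusive = 319, zero-padded to 319.

319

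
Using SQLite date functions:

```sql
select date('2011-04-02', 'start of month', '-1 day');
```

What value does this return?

2011-03-31

`start of month` rewinds 2011-04-02 to 2011-04-01.
Going back 1 day from 2011-04-01 reaches 2011-03-31 (last day of March, 31 days).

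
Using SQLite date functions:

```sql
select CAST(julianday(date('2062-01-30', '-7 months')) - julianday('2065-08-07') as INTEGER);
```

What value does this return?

-1499

Adding -7 months to 2062-01-30 gives 2061-06-30.
0 days remain in June 2061 after the 30th (30 − 30).
Full months from July 2061 through July 2065 contribute their day counts.
Then 7 days into August 2065.
Total: 0 + 31 + 31 + 30 + 31 + 30 + 31 + 31 + 28 + 31 + 30 + 31 + 30 + 31 + 31 + 30 + 31 + 30 + 31 + 31 + 28 + 31 + 30 + 31 + 30 + 31 + 31 + 30 + 31 + 30 + 31 + 31 + 29 + 31 + 30 + 31 + 30 + 31 + 31 + 30 + 31 + 30 + 31 + 31 + 28 + 31 + 30 + 31 + 30 + 31 + 7 = 1499.
The subtraction is earlier − later, so the result is −1499 → -1499.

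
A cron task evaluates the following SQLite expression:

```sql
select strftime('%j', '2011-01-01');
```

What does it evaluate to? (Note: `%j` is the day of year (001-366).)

001

Day-of-year for 2011-01-01: days since 2011-01-01 inclusive = 1, zero-padded to 001.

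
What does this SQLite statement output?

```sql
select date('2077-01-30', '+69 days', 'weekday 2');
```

Applying '+69 days' to 2077-01-30: counting 69 days forward gives 2077-04-09.
`weekday 2` advances to the next Tuesday; 2077-04-09 is a Friday, so it moves forward to 2077-04-13.

2077-04-13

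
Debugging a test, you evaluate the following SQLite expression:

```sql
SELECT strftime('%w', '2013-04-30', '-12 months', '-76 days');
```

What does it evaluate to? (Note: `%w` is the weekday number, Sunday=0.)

2

First apply '-12 months', '-76 days': 2013-04-30 → 2012-02-14.
2012-02-14 is a Tuesday; with Sunday=0 that is 2.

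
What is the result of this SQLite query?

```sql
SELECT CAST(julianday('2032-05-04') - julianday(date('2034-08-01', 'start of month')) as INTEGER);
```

`start of month` rewinds 2034-08-01 to 2034-08-01.
27 days remain in May 2032 after the 4th (31 − 4).
Full months from June 2032 through July 2034 contribute their day counts.
Then 1 day into August 2034.
Total: 27 + 30 + 31 + 31 + 30 + 31 + 30 + 31 + 31 + 28 + 31 + 30 + 31 + 30 + 31 + 31 + 30 + 31 + 30 + 31 + 31 + 28 + 31 + 30 + 31 + 30 + 31 + 1 = 819.
The subtraction is earlier − later, so the result is −819 → -819.

-819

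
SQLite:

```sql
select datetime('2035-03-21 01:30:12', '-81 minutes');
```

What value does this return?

81 minutes = 1h 21m; -81 minutes from 2035-03-21 01:30:12 is 2035-03-21 00:09:12.

2035-03-21 00:09:12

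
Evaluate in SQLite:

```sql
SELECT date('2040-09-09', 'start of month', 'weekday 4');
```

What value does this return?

`start of month` rewinds 2040-09-09 to 2040-09-01.
`weekday 4` advances to the next Thursday; 2040-09-01 is a Saturday, so it moves forward to 2040-09-06.

2040-09-06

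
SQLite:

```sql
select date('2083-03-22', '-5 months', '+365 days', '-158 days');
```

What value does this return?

2083-05-17

Adding -5 months to 2083-03-22 gives 2082-10-22.
Applying '+365 days' to 2082-10-22: counting 365 days forward gives 2083-10-22.
Applying '-158 days' to 2083-10-22: counting 158 days back gives 2083-05-17.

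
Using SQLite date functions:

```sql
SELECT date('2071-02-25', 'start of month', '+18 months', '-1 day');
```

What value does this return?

`start of month` rewinds 2071-02-25 to 2071-02-01.
Adding +18 months to 2071-02-01 gives 2072-08-01.
Going back 1 day from 2072-08-01 reaches 2072-07-31 (last day of July, 31 days).

2072-07-31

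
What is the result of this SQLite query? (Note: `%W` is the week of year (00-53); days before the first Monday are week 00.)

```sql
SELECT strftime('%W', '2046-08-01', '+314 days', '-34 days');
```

First apply '+314 days', '-34 days': 2046-08-01 → 2047-05-08.
2047-05-08 is a Wednesday. SQLite's %W counts Mondays since the year started; the result is 18.

18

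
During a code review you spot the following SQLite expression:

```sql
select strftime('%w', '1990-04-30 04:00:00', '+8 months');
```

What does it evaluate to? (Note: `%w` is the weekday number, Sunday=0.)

0

First apply '+8 months': 1990-04-30 04:00:00 → 1990-12-30 04:00:00.
1990-12-30 is a Sunday; with Sunday=0 that is 0.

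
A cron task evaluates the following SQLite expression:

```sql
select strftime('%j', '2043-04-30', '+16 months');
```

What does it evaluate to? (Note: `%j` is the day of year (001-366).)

243

First apply '+16 months': 2043-04-30 → 2044-08-30.
Day-of-year for 2044-08-30: days since 2044-01-01 inclusive = 243, zero-padded to 243.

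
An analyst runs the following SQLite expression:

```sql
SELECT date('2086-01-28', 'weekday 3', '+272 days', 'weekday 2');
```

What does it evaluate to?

2086-10-29

`weekday 3` advances to the next Wednesday; 2086-01-28 is a Monday, so it moves forward to 2086-01-30.
Applying '+272 days' to 2086-01-30: counting 272 days forward gives 2086-10-29.
`weekday 2` advances to the next Tuesday; 2086-10-29 is already a Tuesday, so it stays at 2086-10-29.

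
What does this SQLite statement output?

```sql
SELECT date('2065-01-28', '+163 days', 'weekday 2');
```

2065-07-14

Applying '+163 days' to 2065-01-28: counting 163 days forward gives 2065-07-10.
`weekday 2` advances to the next Tuesday; 2065-07-10 is a Friday, so it moves forward to 2065-07-14.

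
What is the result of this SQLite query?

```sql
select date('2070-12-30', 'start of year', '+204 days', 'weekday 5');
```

2070-07-25

`start of year` rewinds 2070-12-30 to 2070-01-01.
Applying '+204 days' to 2070-01-01: counting 204 days forward gives 2070-07-24.
`weekday 5` advances to the next Friday; 2070-07-24 is a Thursday, so it moves forward to 2070-07-25.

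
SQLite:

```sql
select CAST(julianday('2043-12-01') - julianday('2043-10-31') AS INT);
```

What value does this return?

0 days remain in October 2043 after the 31st (31 − 31).
November 2043: 30 days.
Then 1 day into December 2043.
Total: 0 + 30 + 1 = 31.

31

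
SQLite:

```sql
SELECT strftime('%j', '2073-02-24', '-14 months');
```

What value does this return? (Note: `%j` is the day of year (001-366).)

358

First apply '-14 months': 2073-02-24 → 2071-12-24.
Day-of-year for 2071-12-24: days since 2071-01-01 inclusive = 358, zero-padded to 358.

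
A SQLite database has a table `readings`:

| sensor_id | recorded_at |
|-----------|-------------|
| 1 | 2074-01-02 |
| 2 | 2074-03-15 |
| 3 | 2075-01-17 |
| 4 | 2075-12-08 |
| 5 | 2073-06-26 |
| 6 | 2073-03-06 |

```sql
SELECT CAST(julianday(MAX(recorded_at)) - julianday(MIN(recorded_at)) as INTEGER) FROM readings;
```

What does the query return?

1007

MIN = 2073-03-06, MAX = 2075-12-08.
25 days remain in March 2073 after the 6th (31 − 6).
Full months from April 2073 through November 2075 contribute their day counts.
Then 8 days into December 2075.
Total: 25 + 30 + 31 + 30 + 31 + 31 + 30 + 31 + 30 + 31 + 31 + 28 + 31 + 30 + 31 + 30 + 31 + 31 + 30 + 31 + 30 + 31 + 31 + 28 + 31 + 30 + 31 + 30 + 31 + 31 + 30 + 31 + 30 + 8 = 1007.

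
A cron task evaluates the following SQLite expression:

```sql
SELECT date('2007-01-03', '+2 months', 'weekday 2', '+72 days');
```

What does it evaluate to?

Adding +2 months to 2007-01-03 gives 2007-03-03.
`weekday 2` advances to the next Tuesday; 2007-03-03 is a Saturday, so it moves forward to 2007-03-06.
Applying '+72 days' to 2007-03-06: counting 72 days forward gives 2007-05-17.

2007-05-17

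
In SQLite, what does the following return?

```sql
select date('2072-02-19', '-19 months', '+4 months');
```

Adding -19 months to 2072-02-19 gives 2070-07-19.
Adding +4 months to 2070-07-19 gives 2070-11-19.

2070-11-19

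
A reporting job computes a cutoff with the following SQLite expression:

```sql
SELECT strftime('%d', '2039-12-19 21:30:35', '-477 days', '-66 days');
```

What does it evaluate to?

24

First apply '-477 days', '-66 days': 2039-12-19 21:30:35 → 2038-06-24 21:30:35.
`%d` extracts the 2-digit day of month: 24.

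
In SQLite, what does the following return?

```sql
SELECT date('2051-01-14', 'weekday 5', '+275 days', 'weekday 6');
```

`weekday 5` advances to the next Friday; 2051-01-14 is a Saturday, so it moves forward to 2051-01-20.
Applying '+275 days' to 2051-01-20: counting 275 days forward gives 2051-10-22.
`weekday 6` advances to the next Saturday; 2051-10-22 is a Sunday, so it moves forward to 2051-10-28.

2051-10-28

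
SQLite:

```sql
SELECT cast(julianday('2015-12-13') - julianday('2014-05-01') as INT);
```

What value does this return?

591

30 days remain in May 2014 after the 1st (31 − 1).
Full months from June 2014 through November 2015 contribute their day counts.
Then 13 days into December 2015.
Total: 30 + 30 + 31 + 31 + 30 + 31 + 30 + 31 + 31 + 28 + 31 + 30 + 31 + 30 + 31 + 31 + 30 + 31 + 30 + 13 = 591.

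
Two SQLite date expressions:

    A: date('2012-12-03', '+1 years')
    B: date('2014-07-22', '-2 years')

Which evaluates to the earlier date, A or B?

A = 2013-12-03.
B = 2012-07-22.
B is earlier.

B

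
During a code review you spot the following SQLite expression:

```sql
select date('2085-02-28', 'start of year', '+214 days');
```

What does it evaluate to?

`start of year` rewinds 2085-02-28 to 2085-01-01.
Applying '+214 days' to 2085-01-01: counting 214 days forward gives 2085-08-03.

2085-08-03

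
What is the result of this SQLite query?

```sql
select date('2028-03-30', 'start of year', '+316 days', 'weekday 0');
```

2028-11-12

`start of year` rewinds 2028-03-30 to 2028-01-01.
Applying '+316 days' to 2028-01-01: counting 316 days forward gives 2028-11-12.
`weekday 0` advances to the next Sunday; 2028-11-12 is already a Sunday, so it stays at 2028-11-12.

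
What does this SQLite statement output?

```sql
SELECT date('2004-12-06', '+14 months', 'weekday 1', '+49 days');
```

Adding +14 months to 2004-12-06 gives 2006-02-06.
`weekday 1` advances to the next Monday; 2006-02-06 is already a Monday, so it stays at 2006-02-06.
Applying '+49 days' to 2006-02-06: counting 49 days forward gives 2006-03-27.

2006-03-27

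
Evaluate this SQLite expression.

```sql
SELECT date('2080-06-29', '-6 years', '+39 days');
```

2074-08-07

Adding -6 years to 2080-06-29 gives 2074-06-29.
June 2074 has 30 days; 1 remain after the 29th, so 2 days reach 2074-07-01.
July 2074 has 31 days; 30 remain after the 1st, so 31 days reach 2074-08-01.
Advancing 6 more days within August lands on 2074-08-07.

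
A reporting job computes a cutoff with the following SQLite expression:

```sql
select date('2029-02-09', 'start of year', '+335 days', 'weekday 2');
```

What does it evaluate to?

`start of year` rewinds 2029-02-09 to 2029-01-01.
Applying '+335 days' to 2029-01-01: counting 335 days forward gives 2029-12-02.
`weekday 2` advances to the next Tuesday; 2029-12-02 is a Sunday, so it moves forward to 2029-12-04.

2029-12-04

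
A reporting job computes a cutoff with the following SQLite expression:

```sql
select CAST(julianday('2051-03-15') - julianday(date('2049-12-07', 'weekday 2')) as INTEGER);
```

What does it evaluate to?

463

`weekday 2` advances to the next Tuesday; 2049-12-07 is already a Tuesday, so it stays at 2049-12-07.
24 days remain in December 2049 after the 7th (31 − 7).
Full months from January 2050 through February 2051 contribute their day counts.
Then 15 days into March 2051.
Total: 24 + 31 + 28 + 31 + 30 + 31 + 30 + 31 + 31 + 30 + 31 + 30 + 31 + 31 + 28 + 15 = 463.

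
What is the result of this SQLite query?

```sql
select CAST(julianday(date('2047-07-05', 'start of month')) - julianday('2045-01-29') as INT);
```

883

`start of month` rewinds 2047-07-05 to 2047-07-01.
2 days remain in January 2045 after the 29th (31 − 29).
Full months from February 2045 through June 2047 contribute their day counts.
Then 1 day into July 2047.
Total: 2 + 28 + 31 + 30 + 31 + 30 + 31 + 31 + 30 + 31 + 30 + 31 + 31 + 28 + 31 + 30 + 31 + 30 + 31 + 31 + 30 + 31 + 30 + 31 + 31 + 28 + 31 + 30 + 31 + 30 + 1 = 883.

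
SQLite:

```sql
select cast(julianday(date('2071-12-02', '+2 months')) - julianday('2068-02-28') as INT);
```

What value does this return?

1435

Adding +2 months to 2071-12-02 gives 2072-02-02.
1 day remains in February 2068 after the 28th (29 − 28).
Full months from March 2068 through January 2072 contribute their day counts.
Then 2 days into February 2072.
Total: 1 + 31 + 30 + 31 + 30 + 31 + 31 + 30 + 31 + 30 + 31 + 31 + 28 + 31 + 30 + 31 + 30 + 31 + 31 + 30 + 31 + 30 + 31 + 31 + 28 + 31 + 30 + 31 + 30 + 31 + 31 + 30 + 31 + 30 + 31 + 31 + 28 + 31 + 30 + 31 + 30 + 31 + 31 + 30 + 31 + 30 + 31 + 31 + 2 = 1435.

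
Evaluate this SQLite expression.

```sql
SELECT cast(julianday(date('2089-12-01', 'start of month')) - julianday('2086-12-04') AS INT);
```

`start of month` rewinds 2089-12-01 to 2089-12-01.
27 days remain in December 2086 after the 4th (31 − 4).
Full months from January 2087 through November 2089 contribute their day counts.
Then 1 day into December 2089.
Total: 27 + 31 + 28 + 31 + 30 + 31 + 30 + 31 + 31 + 30 + 31 + 30 + 31 + 31 + 29 + 31 + 30 + 31 + 30 + 31 + 31 + 30 + 31 + 30 + 31 + 31 + 28 + 31 + 30 + 31 + 30 + 31 + 31 + 30 + 31 + 30 + 1 = 1093.

1093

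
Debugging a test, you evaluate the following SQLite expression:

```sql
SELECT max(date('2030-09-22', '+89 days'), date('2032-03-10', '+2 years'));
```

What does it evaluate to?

2034-03-10

date('2030-09-22', '+89 days') → 2030-12-20.
date('2032-03-10', '+2 years') → 2034-03-10.
Later of the two is 2034-03-10.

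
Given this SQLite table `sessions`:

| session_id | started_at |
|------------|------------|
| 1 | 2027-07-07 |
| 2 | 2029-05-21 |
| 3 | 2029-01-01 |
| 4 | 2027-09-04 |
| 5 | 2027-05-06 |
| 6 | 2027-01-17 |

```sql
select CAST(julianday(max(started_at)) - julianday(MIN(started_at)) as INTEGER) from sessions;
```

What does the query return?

MIN = 2027-01-17, MAX = 2029-05-21.
14 days remain in January 2027 after the 17th (31 − 17).
Full months from February 2027 through April 2029 contribute their day counts.
Then 21 days into May 2029.
Total: 14 + 28 + 31 + 30 + 31 + 30 + 31 + 31 + 30 + 31 + 30 + 31 + 31 + 29 + 31 + 30 + 31 + 30 + 31 + 31 + 30 + 31 + 30 + 31 + 31 + 28 + 31 + 30 + 21 = 855.

855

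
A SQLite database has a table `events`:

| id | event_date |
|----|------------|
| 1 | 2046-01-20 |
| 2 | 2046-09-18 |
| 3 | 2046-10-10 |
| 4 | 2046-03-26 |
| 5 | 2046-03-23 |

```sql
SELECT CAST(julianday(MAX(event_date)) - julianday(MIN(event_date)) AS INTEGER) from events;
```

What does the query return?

263

MIN = 2046-01-20, MAX = 2046-10-10.
11 days remain in January 2046 after the 20th (31 − 20).
Full months from February 2046 through September 2046 contribute their day counts.
Then 10 days into October 2046.
Total: 11 + 28 + 31 + 30 + 31 + 30 + 31 + 31 + 30 + 10 = 263.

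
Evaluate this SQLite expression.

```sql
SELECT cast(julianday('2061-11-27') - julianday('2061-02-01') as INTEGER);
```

27 days remain in February 2061 after the 1st (28 − 1).
Full months from March 2061 through October 2061 contribute their day counts.
Then 27 days into November 2061.
Total: 27 + 31 + 30 + 31 + 30 + 31 + 31 + 30 + 31 + 27 = 299.

299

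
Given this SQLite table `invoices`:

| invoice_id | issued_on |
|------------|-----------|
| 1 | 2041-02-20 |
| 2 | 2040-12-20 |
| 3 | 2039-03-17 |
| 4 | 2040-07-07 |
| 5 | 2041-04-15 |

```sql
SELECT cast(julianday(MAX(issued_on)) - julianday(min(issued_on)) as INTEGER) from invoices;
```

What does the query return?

760

MIN = 2039-03-17, MAX = 2041-04-15.
14 days remain in March 2039 after the 17th (31 − 17).
Full months from April 2039 through March 2041 contribute their day counts.
Then 15 days into April 2041.
Total: 14 + 30 + 31 + 30 + 31 + 31 + 30 + 31 + 30 + 31 + 31 + 29 + 31 + 30 + 31 + 30 + 31 + 31 + 30 + 31 + 30 + 31 + 31 + 28 + 31 + 15 = 760.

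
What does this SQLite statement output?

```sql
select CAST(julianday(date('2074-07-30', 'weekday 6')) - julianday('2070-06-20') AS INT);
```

1506

`weekday 6` advances to the next Saturday; 2074-07-30 is a Monday, so it moves forward to 2074-08-04.
10 days remain in June 2070 after the 20th (30 − 20).
Full months from July 2070 through July 2074 contribute their day counts.
Then 4 days into August 2074.
Total: 10 + 31 + 31 + 30 + 31 + 30 + 31 + 31 + 28 + 31 + 30 + 31 + 30 + 31 + 31 + 30 + 31 + 30 + 31 + 31 + 29 + 31 + 30 + 31 + 30 + 31 + 31 + 30 + 31 + 30 + 31 + 31 + 28 + 31 + 30 + 31 + 30 + 31 + 31 + 30 + 31 + 30 + 31 + 31 + 28 + 31 + 30 + 31 + 30 + 31 + 4 = 1506.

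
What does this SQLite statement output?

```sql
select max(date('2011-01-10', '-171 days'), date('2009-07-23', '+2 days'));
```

date('2011-01-10', '-171 days') → 2010-07-23.
date('2009-07-23', '+2 days') → 2009-07-25.
Later of the two is 2010-07-23.

2010-07-23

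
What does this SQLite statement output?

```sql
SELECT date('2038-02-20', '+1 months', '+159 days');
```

2038-08-26

Adding +1 month to 2038-02-20 gives 2038-03-20.
Applying '+159 days' to 2038-03-20: counting 159 days forward gives 2038-08-26.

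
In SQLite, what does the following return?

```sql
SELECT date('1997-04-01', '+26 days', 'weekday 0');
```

1997-04-27

Advancing 26 more days within April lands on 1997-04-27.
`weekday 0` advances to the next Sunday; 1997-04-27 is already a Sunday, so it stays at 1997-04-27.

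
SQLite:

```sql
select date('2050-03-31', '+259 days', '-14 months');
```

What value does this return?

Applying '+259 days' to 2050-03-31: counting 259 days forward gives 2050-12-15.
Adding -14 months to 2050-12-15 gives 2049-10-15.

2049-10-15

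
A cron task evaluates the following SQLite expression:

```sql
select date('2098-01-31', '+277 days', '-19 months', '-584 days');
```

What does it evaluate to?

Applying '+277 days' to 2098-01-31: counting 277 days forward gives 2098-11-04.
Adding -19 months to 2098-11-04 gives 2097-04-04.
Applying '-584 days' to 2097-04-04: counting 584 days back gives 2095-08-29.

2095-08-29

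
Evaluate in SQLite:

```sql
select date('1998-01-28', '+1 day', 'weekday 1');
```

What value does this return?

Advancing 1 more day within January lands on 1998-01-29.
`weekday 1` advances to the next Monday; 1998-01-29 is a Thursday, so it moves forward to 1998-02-02.

1998-02-02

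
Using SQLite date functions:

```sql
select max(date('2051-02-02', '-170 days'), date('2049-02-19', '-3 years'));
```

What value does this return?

2050-08-16

date('2051-02-02', '-170 days') → 2050-08-16.
date('2049-02-19', '-3 years') → 2046-02-19.
Later of the two is 2050-08-16.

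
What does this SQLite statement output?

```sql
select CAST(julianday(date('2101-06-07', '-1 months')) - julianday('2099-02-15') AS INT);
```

811

Adding -1 month to 2101-06-07 gives 2101-05-07.
13 days remain in February 2099 after the 15th (28 − 15).
Full months from March 2099 through April 2101 contribute their day counts.
Then 7 days into May 2101.
Total: 13 + 31 + 30 + 31 + 30 + 31 + 31 + 30 + 31 + 30 + 31 + 31 + 28 + 31 + 30 + 31 + 30 + 31 + 31 + 30 + 31 + 30 + 31 + 31 + 28 + 31 + 30 + 7 = 811.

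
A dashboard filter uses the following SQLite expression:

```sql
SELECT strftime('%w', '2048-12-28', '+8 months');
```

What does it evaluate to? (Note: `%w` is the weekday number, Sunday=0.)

6

First apply '+8 months': 2048-12-28 → 2049-08-28.
2049-08-28 is a Saturday; with Sunday=0 that is 6.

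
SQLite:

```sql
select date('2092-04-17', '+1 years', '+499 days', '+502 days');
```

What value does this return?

Adding +1 year to 2092-04-17 gives 2093-04-17.
Applying '+499 days' to 2093-04-17: counting 499 days forward gives 2094-08-29.
Applying '+502 days' to 2094-08-29: counting 502 days forward gives 2096-01-13.

2096-01-13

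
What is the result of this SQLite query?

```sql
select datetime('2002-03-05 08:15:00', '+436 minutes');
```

436 minutes = 7h 16m; +436 minutes from 2002-03-05 08:15:00 is 2002-03-05 15:31:00.

2002-03-05 15:31:00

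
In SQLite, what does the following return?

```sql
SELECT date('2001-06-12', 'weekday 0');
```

2001-06-17

`weekday 0` advances to the next Sunday; 2001-06-12 is a Tuesday, so it moves forward to 2001-06-17.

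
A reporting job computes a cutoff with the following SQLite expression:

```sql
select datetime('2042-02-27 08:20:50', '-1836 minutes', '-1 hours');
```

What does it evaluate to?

1836 minutes = 30h 36m; -1836 minutes from 2042-02-27 08:20:50 is 2042-02-26 01:44:50 (crosses midnight).
-1 hours from 2042-02-26 01:44:50 is 2042-02-26 00:44:50.

2042-02-26 00:44:50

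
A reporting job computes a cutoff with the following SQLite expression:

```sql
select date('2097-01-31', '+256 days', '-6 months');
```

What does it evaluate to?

2097-04-14

Applying '+256 days' to 2097-01-31: counting 256 days forward gives 2097-10-14.
Adding -6 months to 2097-10-14 gives 2097-04-14.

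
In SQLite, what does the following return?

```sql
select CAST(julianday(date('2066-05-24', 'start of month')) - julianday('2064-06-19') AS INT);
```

`start of month` rewinds 2066-05-24 to 2066-05-01.
11 days remain in June 2064 after the 19th (30 − 19).
Full months from July 2064 through April 2066 contribute their day counts.
Then 1 day into May 2066.
Total: 11 + 31 + 31 + 30 + 31 + 30 + 31 + 31 + 28 + 31 + 30 + 31 + 30 + 31 + 31 + 30 + 31 + 30 + 31 + 31 + 28 + 31 + 30 + 1 = 681.

681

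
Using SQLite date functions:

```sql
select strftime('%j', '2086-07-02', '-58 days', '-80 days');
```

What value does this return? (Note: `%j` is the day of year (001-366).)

045

First apply '-58 days', '-80 days': 2086-07-02 → 2086-02-14.
Day-of-year for 2086-02-14: days since 2086-01-01 inclusive = 45, zero-padded to 045.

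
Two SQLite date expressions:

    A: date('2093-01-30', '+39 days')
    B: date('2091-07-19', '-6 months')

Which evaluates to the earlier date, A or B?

A = 2093-03-10.
B = 2091-01-19.
B is earlier.

B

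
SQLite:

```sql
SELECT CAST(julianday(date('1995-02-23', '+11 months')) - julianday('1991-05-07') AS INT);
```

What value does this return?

1722

Adding +11 months to 1995-02-23 gives 1996-01-23.
24 days remain in May 1991 after the 7th (31 − 7).
Full months from June 1991 through December 1995 contribute their day counts.
Then 23 days into January 1996.
Total: 24 + 30 + 31 + 31 + 30 + 31 + 30 + 31 + 31 + 29 + 31 + 30 + 31 + 30 + 31 + 31 + 30 + 31 + 30 + 31 + 31 + 28 + 31 + 30 + 31 + 30 + 31 + 31 + 30 + 31 + 30 + 31 + 31 + 28 + 31 + 30 + 31 + 30 + 31 + 31 + 30 + 31 + 30 + 31 + 31 + 28 + 31 + 30 + 31 + 30 + 31 + 31 + 30 + 31 + 30 + 31 + 23 = 1722.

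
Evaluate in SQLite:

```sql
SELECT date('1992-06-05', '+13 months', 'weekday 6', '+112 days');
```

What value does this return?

Adding +13 months to 1992-06-05 gives 1993-07-05.
`weekday 6` advances to the next Saturday; 1993-07-05 is a Monday, so it moves forward to 1993-07-10.
Applying '+112 days' to 1993-07-10: counting 112 days forward gives 1993-10-30.

1993-10-30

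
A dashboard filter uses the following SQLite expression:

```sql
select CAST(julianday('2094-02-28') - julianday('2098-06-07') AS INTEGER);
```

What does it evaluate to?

-1560

0 days remain in February 2094 after the 28th (28 − 28).
Full months from March 2094 through May 2098 contribute their day counts.
Then 7 days into June 2098.
Total: 0 + 31 + 30 + 31 + 30 + 31 + 31 + 30 + 31 + 30 + 31 + 31 + 28 + 31 + 30 + 31 + 30 + 31 + 31 + 30 + 31 + 30 + 31 + 31 + 29 + 31 + 30 + 31 + 30 + 31 + 31 + 30 + 31 + 30 + 31 + 31 + 28 + 31 + 30 + 31 + 30 + 31 + 31 + 30 + 31 + 30 + 31 + 31 + 28 + 31 + 30 + 31 + 7 = 1560.
The subtraction is earlier − later, so the result is −1560 → -1560.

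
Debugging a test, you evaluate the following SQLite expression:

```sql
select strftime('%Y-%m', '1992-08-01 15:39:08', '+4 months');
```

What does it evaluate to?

1992-12

First apply '+4 months': 1992-08-01 15:39:08 → 1992-12-01 15:39:08.
`%Y-%m` extracts the year-month: 1992-12.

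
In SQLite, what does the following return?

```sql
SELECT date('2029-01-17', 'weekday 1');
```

`weekday 1` advances to the next Monday; 2029-01-17 is a Wednesday, so it moves forward to 2029-01-22.

2029-01-22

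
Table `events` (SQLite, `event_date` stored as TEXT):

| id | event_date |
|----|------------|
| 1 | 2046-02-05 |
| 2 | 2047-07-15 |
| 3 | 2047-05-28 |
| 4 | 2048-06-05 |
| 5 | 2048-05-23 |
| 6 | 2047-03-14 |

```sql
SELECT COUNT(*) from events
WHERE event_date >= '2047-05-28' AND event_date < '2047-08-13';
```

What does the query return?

Rows in [2047-05-28, 2047-08-13): 2047-07-15, 2047-05-28 → 2 rows.

2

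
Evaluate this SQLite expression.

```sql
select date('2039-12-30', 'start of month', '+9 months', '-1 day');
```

2040-08-31

`start of month` rewinds 2039-12-30 to 2039-12-01.
Adding +9 months to 2039-12-01 gives 2040-09-01.
Going back 1 day from 2040-09-01 reaches 2040-08-31 (last day of August, 31 days).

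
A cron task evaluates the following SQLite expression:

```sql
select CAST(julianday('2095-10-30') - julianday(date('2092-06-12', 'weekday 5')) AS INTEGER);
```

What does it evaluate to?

1234

`weekday 5` advances to the next Friday; 2092-06-12 is a Thursday, so it moves forward to 2092-06-13.
17 days remain in June 2092 after the 13th (30 − 13).
Full months from July 2092 through September 2095 contribute their day counts.
Then 30 days into October 2095.
Total: 17 + 31 + 31 + 30 + 31 + 30 + 31 + 31 + 28 + 31 + 30 + 31 + 30 + 31 + 31 + 30 + 31 + 30 + 31 + 31 + 28 + 31 + 30 + 31 + 30 + 31 + 31 + 30 + 31 + 30 + 31 + 31 + 28 + 31 + 30 + 31 + 30 + 31 + 31 + 30 + 30 = 1234.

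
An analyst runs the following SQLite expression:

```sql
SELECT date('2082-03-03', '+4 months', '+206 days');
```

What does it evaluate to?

Adding +4 months to 2082-03-03 gives 2082-07-03.
Applying '+206 days' to 2082-07-03: counting 206 days forward gives 2083-01-25.

2083-01-25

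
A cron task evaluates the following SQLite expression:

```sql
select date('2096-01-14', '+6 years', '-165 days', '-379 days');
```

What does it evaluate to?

Adding +6 years to 2096-01-14 gives 2102-01-14.
Applying '-165 days' to 2102-01-14: counting 165 days back gives 2101-08-02.
Applying '-379 days' to 2101-08-02: counting 379 days back gives 2100-07-19.

2100-07-19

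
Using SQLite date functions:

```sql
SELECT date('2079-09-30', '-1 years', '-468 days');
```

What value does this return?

Adding -1 year to 2079-09-30 gives 2078-09-30.
Applying '-468 days' to 2078-09-30: counting 468 days back gives 2077-06-19.

2077-06-19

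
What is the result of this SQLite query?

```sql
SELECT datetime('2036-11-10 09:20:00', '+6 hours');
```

2036-11-10 15:20:00

+6 hours from 2036-11-10 09:20:00 is 2036-11-10 15:20:00.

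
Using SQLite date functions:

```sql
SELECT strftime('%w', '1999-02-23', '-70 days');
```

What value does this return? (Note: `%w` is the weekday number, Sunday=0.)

2

First apply '-70 days': 1999-02-23 → 1998-12-15.
1998-12-15 is a Tuesday; with Sunday=0 that is 2.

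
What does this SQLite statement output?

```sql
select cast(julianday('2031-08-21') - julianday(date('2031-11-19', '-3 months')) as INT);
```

2

Adding -3 months to 2031-11-19 gives 2031-08-19.
Both dates are in August 2031: 21 − 19 = 2.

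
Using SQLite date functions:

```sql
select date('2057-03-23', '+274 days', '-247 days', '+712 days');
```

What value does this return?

2059-04-01

Applying '+274 days' to 2057-03-23: counting 274 days forward gives 2057-12-22.
Applying '-247 days' to 2057-12-22: counting 247 days back gives 2057-04-19.
Applying '+712 days' to 2057-04-19: counting 712 days forward gives 2059-04-01.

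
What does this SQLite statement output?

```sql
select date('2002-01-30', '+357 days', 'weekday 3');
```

2003-01-22

Applying '+357 days' to 2002-01-30: counting 357 days forward gives 2003-01-22.
`weekday 3` advances to the next Wednesday; 2003-01-22 is already a Wednesday, so it stays at 2003-01-22.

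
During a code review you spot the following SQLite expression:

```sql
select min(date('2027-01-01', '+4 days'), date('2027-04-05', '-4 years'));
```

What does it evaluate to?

date('2027-01-01', '+4 days') → 2027-01-05.
date('2027-04-05', '-4 years') → 2023-04-05.
Earlier of the two is 2023-04-05.

2023-04-05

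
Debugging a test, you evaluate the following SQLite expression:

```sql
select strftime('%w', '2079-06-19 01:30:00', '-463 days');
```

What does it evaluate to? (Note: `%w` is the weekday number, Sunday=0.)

First apply '-463 days': 2079-06-19 01:30:00 → 2078-03-13 01:30:00.
2078-03-13 is a Sunday; with Sunday=0 that is 0.

0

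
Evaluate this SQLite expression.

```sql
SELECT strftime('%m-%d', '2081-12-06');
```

`%m-%d` extracts the month-day: 12-06.

12-06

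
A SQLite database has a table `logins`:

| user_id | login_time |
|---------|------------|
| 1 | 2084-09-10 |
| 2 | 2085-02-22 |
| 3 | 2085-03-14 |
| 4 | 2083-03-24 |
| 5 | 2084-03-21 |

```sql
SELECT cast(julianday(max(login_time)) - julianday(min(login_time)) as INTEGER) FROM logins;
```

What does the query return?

MIN = 2083-03-24, MAX = 2085-03-14.
7 days remain in March 2083 after the 24th (31 − 24).
Full months from April 2083 through February 2085 contribute their day counts.
Then 14 days into March 2085.
Total: 7 + 30 + 31 + 30 + 31 + 31 + 30 + 31 + 30 + 31 + 31 + 29 + 31 + 30 + 31 + 30 + 31 + 31 + 30 + 31 + 30 + 31 + 31 + 28 + 14 = 721.

721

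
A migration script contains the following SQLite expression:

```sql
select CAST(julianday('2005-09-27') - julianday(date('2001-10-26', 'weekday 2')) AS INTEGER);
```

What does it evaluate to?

1428

`weekday 2` advances to the next Tuesday; 2001-10-26 is a Friday, so it moves forward to 2001-10-30.
1 day remains in October 2001 after the 30th (31 − 30).
Full months from November 2001 through August 2005 contribute their day counts.
Then 27 days into September 2005.
Total: 1 + 30 + 31 + 31 + 28 + 31 + 30 + 31 + 30 + 31 + 31 + 30 + 31 + 30 + 31 + 31 + 28 + 31 + 30 + 31 + 30 + 31 + 31 + 30 + 31 + 30 + 31 + 31 + 29 + 31 + 30 + 31 + 30 + 31 + 31 + 30 + 31 + 30 + 31 + 31 + 28 + 31 + 30 + 31 + 30 + 31 + 31 + 27 = 1428.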